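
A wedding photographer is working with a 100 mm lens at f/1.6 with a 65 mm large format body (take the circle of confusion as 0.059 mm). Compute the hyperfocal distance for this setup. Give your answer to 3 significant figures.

106 m

Hyperfocal distance H = f²/(N·c) + f = 100²/(1.6 × 0.059) + 100 = 10000/0.0944 + 100 ≈ 106032.2 mm ≈ 106 m.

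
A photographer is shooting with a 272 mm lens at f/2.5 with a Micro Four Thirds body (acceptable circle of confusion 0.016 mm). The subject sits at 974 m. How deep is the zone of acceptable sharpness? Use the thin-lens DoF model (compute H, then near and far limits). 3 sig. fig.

Hyperfocal distance H = f²/(N·c) + f = 272²/(2.5 × 0.016) + 272 = 73984/0.04 + 272 ≈ 1849872.0 mm ≈ 1850 m.
Near limit Dn = s·(H − f)/(H + s − 2f) = 974000 × (1849872.0 − 272) / (1849872.0 + 974000 − 2 × 272) = 974000 × 1849600.0 / 2823328.0 ≈ 638080 mm.
Far limit Df = s·(H − f)/(H − s) = 974000 × (1849872.0 − 272) / (1849872.0 − 974000) = 974000 × 1849600.0 / 875872.0 ≈ 2056819 mm.
Depth of field = Df − Dn = 2056819 − 638080 ≈ 1418739 mm ≈ 1420 m.

1420 m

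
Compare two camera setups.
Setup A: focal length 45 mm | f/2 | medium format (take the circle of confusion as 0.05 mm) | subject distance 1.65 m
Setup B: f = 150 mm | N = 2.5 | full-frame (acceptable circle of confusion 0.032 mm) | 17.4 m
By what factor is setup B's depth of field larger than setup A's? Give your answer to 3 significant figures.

Setup A: H = 45²/(2×0.05) + 45 ≈ 20295.0 mm; DoF = Df − Dn = 1792.04 − 1528.83 ≈ 263.21 mm.
Setup B: H = 150²/(2.5×0.032) + 150 ≈ 281400.0 mm; DoF = Df − Dn = 18536.9 − 16394.5 ≈ 2142.4 mm.
Ratio = 2142.4 / 263.21 ≈ 8.14.

8.14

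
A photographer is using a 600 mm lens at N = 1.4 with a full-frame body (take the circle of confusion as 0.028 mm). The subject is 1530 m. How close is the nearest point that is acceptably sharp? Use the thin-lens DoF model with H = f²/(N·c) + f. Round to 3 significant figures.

1310 m

Hyperfocal distance H = f²/(N·c) + f = 600²/(1.4 × 0.028) + 600 = 360000/0.0392 + 600 ≈ 9184273.5 mm ≈ 9184 m.
Near limit Dn = s·(H − f)/(H + s − 2f) = 1530000 × (9184273.5 − 600) / (9184273.5 + 1530000 − 2 × 600) = 1530000 × 9183673.5 / 10713073.5 ≈ 1311577 mm ≈ 1310 m.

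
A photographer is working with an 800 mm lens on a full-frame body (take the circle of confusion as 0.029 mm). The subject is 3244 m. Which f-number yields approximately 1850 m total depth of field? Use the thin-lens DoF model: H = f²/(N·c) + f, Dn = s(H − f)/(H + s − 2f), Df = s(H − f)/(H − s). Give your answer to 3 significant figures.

Write h = H − f = f²/(N·c). The thin-lens limits are Dn = s·h/(h + (s−f)) and Df = s·h/(h − (s−f)), so DoF = Df − Dn = 2·s·(s−f)·h / (h² − (s−f)²).
That is a quadratic in h: DoF·h² − 2·s·(s−f)·h − DoF·(s−f)² = 0 ⇒ h = (s−f)·(s + √(s² + DoF²)) / DoF = 3243200 × (3244000 + √(3244000² + 1850000²)) / 1850000 = 3243200 × (3244000 + 3734439) / 1850000 ≈ 12233770 mm.
Then N = f²/(c·h) = 800² / (0.029 × 12233770) = 640000 / 354779 ≈ 1.80.

f/1.80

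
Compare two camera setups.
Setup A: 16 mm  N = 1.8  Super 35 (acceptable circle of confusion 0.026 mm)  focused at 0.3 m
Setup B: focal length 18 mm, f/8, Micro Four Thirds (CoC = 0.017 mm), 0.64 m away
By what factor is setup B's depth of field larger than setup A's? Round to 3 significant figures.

Setup A: H = 16²/(1.8×0.026) + 16 ≈ 5486.1 mm; DoF = Df − Dn = 316.429 − 285.193 ≈ 31.236 mm.
Setup B: H = 18²/(8×0.017) + 18 ≈ 2400.4 mm; DoF = Df − Dn = 866.14 − 507.50 ≈ 358.64 mm.
Ratio = 358.64 / 31.236 ≈ 11.5.

11.5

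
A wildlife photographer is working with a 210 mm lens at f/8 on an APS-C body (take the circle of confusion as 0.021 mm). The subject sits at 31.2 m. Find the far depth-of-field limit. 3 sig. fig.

35.4 m

Hyperfocal distance H = f²/(N·c) + f = 210²/(8 × 0.021) + 210 = 44100/0.168 + 210 ≈ 262710.0 mm ≈ 262.7 m.
Far limit Df = s·(H − f)/(H − s) = 31200 × (262710.0 − 210) / (262710.0 − 31200) = 31200 × 262500.0 / 231510.0 ≈ 35376 mm ≈ 35.4 m.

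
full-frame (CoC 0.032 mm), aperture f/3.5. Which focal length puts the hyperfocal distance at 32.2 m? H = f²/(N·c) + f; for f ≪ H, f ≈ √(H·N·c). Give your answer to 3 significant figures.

From H = f²/(N·c) + f, with f ≪ H: f ≈ √(H·N·c) = √(32200 × 3.5 × 0.032) = √3606.4 ≈ 60.05 mm.
Exact: f² + N·c·f − N·c·H = 0 ⇒ f = (−N·c + √((N·c)² + 4·N·c·H))/2 = (−0.112 + √14426)/2 ≈ 59.997 mm ≈ 60.0 mm.

60.0 mm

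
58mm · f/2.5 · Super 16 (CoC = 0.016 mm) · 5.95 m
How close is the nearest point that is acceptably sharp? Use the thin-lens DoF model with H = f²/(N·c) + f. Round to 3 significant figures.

Hyperfocal distance H = f²/(N·c) + f = 58²/(2.5 × 0.016) + 58 = 3364/0.04 + 58 ≈ 84158.0 mm ≈ 84.16 m.
Near limit Dn = s·(H − f)/(H + s − 2f) = 5950 × (84158.0 − 58) / (84158.0 + 5950 − 2 × 58) = 5950 × 84100.0 / 89992.0 ≈ 5560.4 mm ≈ 5.56 m.

5.56 m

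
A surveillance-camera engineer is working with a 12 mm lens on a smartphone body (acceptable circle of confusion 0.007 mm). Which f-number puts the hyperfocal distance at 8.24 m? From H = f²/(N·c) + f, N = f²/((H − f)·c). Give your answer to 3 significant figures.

f/2.50

Rearrange H = f²/(N·c) + f for N: N = f² / ((H − f)·c).
N = 12² / ((8240 − 12) × 0.007) = 144 / 57.60 ≈ 2.50.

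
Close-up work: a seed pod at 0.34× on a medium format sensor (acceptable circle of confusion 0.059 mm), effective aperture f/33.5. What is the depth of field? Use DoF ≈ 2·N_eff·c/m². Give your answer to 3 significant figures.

34.2 mm

At magnification m, DoF ≈ 2·N_eff·c/m² = 2 × 33.5 × 0.059 / 0.34² = 3.953 / 0.1156 ≈ 34.2 mm.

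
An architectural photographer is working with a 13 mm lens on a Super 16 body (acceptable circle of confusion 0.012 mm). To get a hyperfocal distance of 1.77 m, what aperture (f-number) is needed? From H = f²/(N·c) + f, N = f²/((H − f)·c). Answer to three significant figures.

Rearrange H = f²/(N·c) + f for N: N = f² / ((H − f)·c).
N = 13² / ((1770 − 13) × 0.012) = 169 / 21.08 ≈ 8.02.

f/8.02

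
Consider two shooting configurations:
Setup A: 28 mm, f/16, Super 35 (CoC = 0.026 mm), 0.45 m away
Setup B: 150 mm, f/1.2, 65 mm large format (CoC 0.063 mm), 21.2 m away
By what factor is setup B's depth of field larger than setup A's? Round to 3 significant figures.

14.2

Setup A: H = 28²/(16×0.026) + 28 ≈ 1912.6 mm; DoF = Df − Dn = 579.84 − 367.67 ≈ 212.17 mm.
Setup B: H = 150²/(1.2×0.063) + 150 ≈ 297769.0 mm; DoF = Df − Dn = 22813.6 − 19799.6 ≈ 3014.0 mm.
Ratio = 3014.0 / 212.17 ≈ 14.2.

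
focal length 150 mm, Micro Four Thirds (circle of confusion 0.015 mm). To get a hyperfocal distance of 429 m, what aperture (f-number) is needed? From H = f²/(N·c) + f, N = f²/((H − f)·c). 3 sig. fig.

f/3.50

Rearrange H = f²/(N·c) + f for N: N = f² / ((H − f)·c).
N = 150² / ((429000 − 150) × 0.015) = 22500 / 6433 ≈ 3.50.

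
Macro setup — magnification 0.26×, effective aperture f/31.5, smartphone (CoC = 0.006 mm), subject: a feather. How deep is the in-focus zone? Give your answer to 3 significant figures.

5.59 mm

At magnification m, DoF ≈ 2·N_eff·c/m² = 2 × 31.5 × 0.006 / 0.26² = 0.378 / 0.0676 ≈ 5.59 mm.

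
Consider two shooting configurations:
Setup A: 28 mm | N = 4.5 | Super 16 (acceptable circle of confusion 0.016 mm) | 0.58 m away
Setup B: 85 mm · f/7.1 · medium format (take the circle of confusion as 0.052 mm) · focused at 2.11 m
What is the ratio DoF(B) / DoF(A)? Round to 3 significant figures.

7.49

Setup A: H = 28²/(4.5×0.016) + 28 ≈ 10916.9 mm; DoF = Df − Dn = 610.973 − 552.016 ≈ 58.957 mm.
Setup B: H = 85²/(7.1×0.052) + 85 ≈ 19654.3 mm; DoF = Df − Dn = 2353.54 − 1912.14 ≈ 441.40 mm.
Ratio = 441.40 / 58.957 ≈ 7.49.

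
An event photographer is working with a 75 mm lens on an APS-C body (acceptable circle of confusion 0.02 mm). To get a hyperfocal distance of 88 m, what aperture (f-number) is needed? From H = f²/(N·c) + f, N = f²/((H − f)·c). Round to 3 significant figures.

Rearrange H = f²/(N·c) + f for N: N = f² / ((H − f)·c).
N = 75² / ((88000 − 75) × 0.02) = 5625 / 1758 ≈ 3.20.

f/3.20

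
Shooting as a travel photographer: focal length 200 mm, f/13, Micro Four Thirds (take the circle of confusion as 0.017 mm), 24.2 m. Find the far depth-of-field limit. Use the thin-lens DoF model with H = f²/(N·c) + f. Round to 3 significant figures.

Hyperfocal distance H = f²/(N·c) + f = 200²/(13 × 0.017) + 200 = 40000/0.221 + 200 ≈ 181195.5 mm ≈ 181.2 m.
Far limit Df = s·(H − f)/(H − s) = 24200 × (181195.5 − 200) / (181195.5 − 24200) = 24200 × 180995.5 / 156995.5 ≈ 27899 mm ≈ 27.9 m.

27.9 m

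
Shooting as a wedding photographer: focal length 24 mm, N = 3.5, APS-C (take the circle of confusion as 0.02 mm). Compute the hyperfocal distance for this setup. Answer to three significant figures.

8.25 m

Hyperfocal distance H = f²/(N·c) + f = 24²/(3.5 × 0.02) + 24 = 576/0.07 + 24 ≈ 8252.6 mm ≈ 8.25 m.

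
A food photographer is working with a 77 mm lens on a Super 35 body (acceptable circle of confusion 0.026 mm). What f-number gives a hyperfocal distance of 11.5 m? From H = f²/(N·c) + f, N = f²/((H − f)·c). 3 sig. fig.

f/20

Rearrange H = f²/(N·c) + f for N: N = f² / ((H − f)·c).
N = 77² / ((11500 − 77) × 0.026) = 5929 / 297.0 ≈ 20.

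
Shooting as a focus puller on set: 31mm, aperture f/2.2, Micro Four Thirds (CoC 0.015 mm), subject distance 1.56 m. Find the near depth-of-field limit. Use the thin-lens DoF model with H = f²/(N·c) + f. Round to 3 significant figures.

1.48 m

Hyperfocal distance H = f²/(N·c) + f = 31²/(2.2 × 0.015) + 31 = 961/0.033 + 31 ≈ 29152.2 mm ≈ 29.15 m.
Near limit Dn = s·(H − f)/(H + s − 2f) = 1560 × (29152.2 − 31) / (29152.2 + 1560 − 2 × 31) = 1560 × 29121.2 / 30650.2 ≈ 1482.2 mm ≈ 1.48 m.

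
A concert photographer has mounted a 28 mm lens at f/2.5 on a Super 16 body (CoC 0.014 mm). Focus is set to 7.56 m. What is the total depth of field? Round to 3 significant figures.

5.73 m

Hyperfocal distance H = f²/(N·c) + f = 28²/(2.5 × 0.014) + 28 = 784/0.035 + 28 ≈ 22428.0 mm ≈ 22.43 m.
Near limit Dn = s·(H − f)/(H + s − 2f) = 7560 × (22428.0 − 28) / (22428.0 + 7560 − 2 × 28) = 7560 × 22400.0 / 29932.0 ≈ 5657.6 mm.
Far limit Df = s·(H − f)/(H − s) = 7560 × (22428.0 − 28) / (22428.0 − 7560) = 7560 × 22400.0 / 14868.0 ≈ 11389.8 mm.
Depth of field = Df − Dn = 11389.8 − 5657.6 ≈ 5732.2 mm ≈ 5.73 m.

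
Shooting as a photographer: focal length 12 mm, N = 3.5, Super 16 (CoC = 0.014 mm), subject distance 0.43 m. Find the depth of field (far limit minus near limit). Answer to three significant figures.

125 mm

Hyperfocal distance H = f²/(N·c) + f = 12²/(3.5 × 0.014) + 12 = 144/0.049 + 12 ≈ 2950.8 mm ≈ 2.951 m.
Near limit Dn = s·(H − f)/(H + s − 2f) = 430 × (2950.8 − 12) / (2950.8 + 430 − 2 × 12) = 430 × 2938.8 / 3356.8 ≈ 376.45 mm.
Far limit Df = s·(H − f)/(H − s) = 430 × (2950.8 − 12) / (2950.8 − 430) = 430 × 2938.8 / 2520.8 ≈ 501.30 mm.
Depth of field = Df − Dn = 501.30 − 376.45 ≈ 124.85 mm.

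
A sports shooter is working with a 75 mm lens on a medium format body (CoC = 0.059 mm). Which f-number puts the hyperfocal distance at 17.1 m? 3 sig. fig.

f/5.60

Rearrange H = f²/(N·c) + f for N: N = f² / ((H − f)·c).
N = 75² / ((17100 − 75) × 0.059) = 5625 / 1004 ≈ 5.60.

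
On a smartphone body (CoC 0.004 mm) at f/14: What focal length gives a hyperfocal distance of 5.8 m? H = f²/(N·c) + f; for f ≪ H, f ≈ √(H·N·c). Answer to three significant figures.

18.0 mm

From H = f²/(N·c) + f, with f ≪ H: f ≈ √(H·N·c) = √(5800 × 14 × 0.004) = √324.80 ≈ 18.02 mm.
The +f correction barely moves this — solving exactly, f² + N·c·f − N·c·H = 0 ⇒ f = (−N·c + √((N·c)² + 4·N·c·H))/2 = (−0.056 + √1299.2)/2 ≈ 17.994 mm, so f ≈ 18.0 mm.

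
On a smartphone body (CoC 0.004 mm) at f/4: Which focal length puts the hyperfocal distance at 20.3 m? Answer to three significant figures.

From H = f²/(N·c) + f, with f ≪ H: f ≈ √(H·N·c) = √(20300 × 4 × 0.004) = √324.80 ≈ 18.02 mm.
The +f correction barely moves this — solving exactly, f² + N·c·f − N·c·H = 0 ⇒ f = (−N·c + √((N·c)² + 4·N·c·H))/2 = (−0.016 + √1299.2)/2 ≈ 18.014 mm, so f ≈ 18.0 mm.

18.0 mm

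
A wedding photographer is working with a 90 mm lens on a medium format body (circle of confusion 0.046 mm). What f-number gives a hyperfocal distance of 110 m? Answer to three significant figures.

f/1.60

Rearrange H = f²/(N·c) + f for N: N = f² / ((H − f)·c).
N = 90² / ((110000 − 90) × 0.046) = 8100 / 5056 ≈ 1.60.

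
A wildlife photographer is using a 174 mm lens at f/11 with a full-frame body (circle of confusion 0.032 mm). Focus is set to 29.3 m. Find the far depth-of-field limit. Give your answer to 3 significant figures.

44.3 m

Hyperfocal distance H = f²/(N·c) + f = 174²/(11 × 0.032) + 174 = 30276/0.352 + 174 ≈ 86185.4 mm ≈ 86.19 m.
Far limit Df = s·(H − f)/(H − s) = 29300 × (86185.4 − 174) / (86185.4 − 29300) = 29300 × 86011.4 / 56885.4 ≈ 44302 mm ≈ 44.3 m.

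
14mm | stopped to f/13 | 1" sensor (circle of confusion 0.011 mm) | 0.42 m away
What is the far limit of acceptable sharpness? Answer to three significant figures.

0.597 m

Hyperfocal distance H = f²/(N·c) + f = 14²/(13 × 0.011) + 14 = 196/0.143 + 14 ≈ 1384.6 mm ≈ 1.385 m.
Far limit Df = s·(H − f)/(H − s) = 420 × (1384.6 − 14) / (1384.6 − 420) = 420 × 1370.6 / 964.6 ≈ 596.77 mm ≈ 0.597 m.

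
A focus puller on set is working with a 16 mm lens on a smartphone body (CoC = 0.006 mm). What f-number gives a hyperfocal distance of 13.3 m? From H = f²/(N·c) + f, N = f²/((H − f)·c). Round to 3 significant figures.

Rearrange H = f²/(N·c) + f for N: N = f² / ((H − f)·c).
N = 16² / ((13300 − 16) × 0.006) = 256 / 79.70 ≈ 3.21.

f/3.21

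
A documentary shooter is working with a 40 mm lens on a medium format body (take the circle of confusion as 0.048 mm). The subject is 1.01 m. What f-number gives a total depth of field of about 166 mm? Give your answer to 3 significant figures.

f/2.81

Write h = H − f = f²/(N·c). The thin-lens limits are Dn = s·h/(h + (s−f)) and Df = s·h/(h − (s−f)), so DoF = Df − Dn = 2·s·(s−f)·h / (h² − (s−f)²).
That is a quadratic in h: DoF·h² − 2·s·(s−f)·h − DoF·(s−f)² = 0 ⇒ h = (s−f)·(s + √(s² + DoF²)) / DoF = 970 × (1010 + √(1010² + 166²)) / 166 = 970 × (1010 + 1023.55) / 166 ≈ 11883 mm.
Then N = f²/(c·h) = 40² / (0.048 × 11883) = 1600 / 570.37 ≈ 2.81.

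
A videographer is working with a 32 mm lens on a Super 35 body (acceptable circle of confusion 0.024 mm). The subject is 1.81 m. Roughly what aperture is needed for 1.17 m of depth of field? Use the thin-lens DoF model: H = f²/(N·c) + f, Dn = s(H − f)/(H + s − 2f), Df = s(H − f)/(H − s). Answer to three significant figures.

Write h = H − f = f²/(N·c). The thin-lens limits are Dn = s·h/(h + (s−f)) and Df = s·h/(h − (s−f)), so DoF = Df − Dn = 2·s·(s−f)·h / (h² − (s−f)²).
That is a quadratic in h: DoF·h² − 2·s·(s−f)·h − DoF·(s−f)² = 0 ⇒ h = (s−f)·(s + √(s² + DoF²)) / DoF = 1778 × (1810 + √(1810² + 1170²)) / 1170 = 1778 × (1810 + 2155.23) / 1170 ≈ 6025.8 mm.
Then N = f²/(c·h) = 32² / (0.024 × 6025.8) = 1024 / 144.62 ≈ 7.08.

f/7.08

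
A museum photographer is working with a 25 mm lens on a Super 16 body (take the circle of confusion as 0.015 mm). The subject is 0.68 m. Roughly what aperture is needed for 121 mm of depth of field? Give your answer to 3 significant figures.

Write h = H − f = f²/(N·c). The thin-lens limits are Dn = s·h/(h + (s−f)) and Df = s·h/(h − (s−f)), so DoF = Df − Dn = 2·s·(s−f)·h / (h² − (s−f)²).
That is a quadratic in h: DoF·h² − 2·s·(s−f)·h − DoF·(s−f)² = 0 ⇒ h = (s−f)·(s + √(s² + DoF²)) / DoF = 655 × (680 + √(680² + 121²)) / 121 = 655 × (680 + 690.682) / 121 ≈ 7419.8 mm.
Then N = f²/(c·h) = 25² / (0.015 × 7419.8) = 625 / 111.30 ≈ 5.62.

f/5.62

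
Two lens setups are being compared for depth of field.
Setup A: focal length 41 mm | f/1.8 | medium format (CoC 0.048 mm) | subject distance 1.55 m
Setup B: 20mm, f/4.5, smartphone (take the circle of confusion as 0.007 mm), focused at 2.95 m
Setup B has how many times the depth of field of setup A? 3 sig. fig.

Setup A: H = 41²/(1.8×0.048) + 41 ≈ 19497.0 mm; DoF = Df − Dn = 1680.33 − 1438.44 ≈ 241.89 mm.
Setup B: H = 20²/(4.5×0.007) + 20 ≈ 12718.4 mm; DoF = Df − Dn = 3834.8 − 2396.9 ≈ 1437.9 mm.
Ratio = 1437.9 / 241.89 ≈ 5.94.

5.94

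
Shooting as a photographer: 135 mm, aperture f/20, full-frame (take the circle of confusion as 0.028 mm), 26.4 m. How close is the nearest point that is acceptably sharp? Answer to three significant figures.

Hyperfocal distance H = f²/(N·c) + f = 135²/(20 × 0.028) + 135 = 18225/0.56 + 135 ≈ 32679.6 mm ≈ 32.68 m.
Near limit Dn = s·(H − f)/(H + s − 2f) = 26400 × (32679.6 − 135) / (32679.6 + 26400 − 2 × 135) = 26400 × 32544.6 / 58809.6 ≈ 14609 mm ≈ 14.6 m.

14.6 m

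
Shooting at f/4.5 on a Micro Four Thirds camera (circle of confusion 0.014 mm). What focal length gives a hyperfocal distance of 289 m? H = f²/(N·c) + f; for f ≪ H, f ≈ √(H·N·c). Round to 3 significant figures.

135 mm

From H = f²/(N·c) + f, with f ≪ H: f ≈ √(H·N·c) = √(289000 × 4.5 × 0.014) = √18207 ≈ 134.9 mm.
The +f correction barely moves this — solving exactly, f² + N·c·f − N·c·H = 0 ⇒ f = (−N·c + √((N·c)² + 4·N·c·H))/2 = (−0.063 + √72828)/2 ≈ 134.90 mm, so f ≈ 135 mm.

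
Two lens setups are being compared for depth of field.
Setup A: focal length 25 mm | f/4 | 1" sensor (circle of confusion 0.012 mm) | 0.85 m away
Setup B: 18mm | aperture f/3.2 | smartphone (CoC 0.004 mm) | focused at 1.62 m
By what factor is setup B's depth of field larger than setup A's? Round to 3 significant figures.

Setup A: H = 25²/(4×0.012) + 25 ≈ 13045.8 mm; DoF = Df − Dn = 907.50 − 799.35 ≈ 108.15 mm.
Setup B: H = 18²/(3.2×0.004) + 18 ≈ 25330.5 mm; DoF = Df − Dn = 1729.46 − 1523.57 ≈ 205.89 mm.
Ratio = 205.89 / 108.15 ≈ 1.90.

1.90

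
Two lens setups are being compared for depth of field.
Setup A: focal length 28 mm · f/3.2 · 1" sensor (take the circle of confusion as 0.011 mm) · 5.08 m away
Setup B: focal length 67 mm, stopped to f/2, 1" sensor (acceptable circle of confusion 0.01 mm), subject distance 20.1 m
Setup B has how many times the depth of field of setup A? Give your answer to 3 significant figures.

1.49

Setup A: H = 28²/(3.2×0.011) + 28 ≈ 22300.7 mm; DoF = Df − Dn = 6570.3 − 4140.8 ≈ 2429.5 mm.
Setup B: H = 67²/(2×0.01) + 67 ≈ 224517.0 mm; DoF = Df − Dn = 22069.8 − 18453.0 ≈ 3616.8 mm.
Ratio = 3616.8 / 2429.5 ≈ 1.49.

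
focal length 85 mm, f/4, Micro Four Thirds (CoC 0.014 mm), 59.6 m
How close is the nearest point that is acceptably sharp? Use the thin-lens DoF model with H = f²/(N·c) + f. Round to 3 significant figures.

Hyperfocal distance H = f²/(N·c) + f = 85²/(4 × 0.014) + 85 = 7225/0.056 + 85 ≈ 129102.9 mm ≈ 129.1 m.
Near limit Dn = s·(H − f)/(H + s − 2f) = 59600 × (129102.9 − 85) / (129102.9 + 59600 − 2 × 85) = 59600 × 129017.9 / 188532.9 ≈ 40786 mm ≈ 40.8 m.

40.8 m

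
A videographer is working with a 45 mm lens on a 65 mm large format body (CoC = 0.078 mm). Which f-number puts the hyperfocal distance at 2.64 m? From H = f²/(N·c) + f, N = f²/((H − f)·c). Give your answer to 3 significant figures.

f/10

Rearrange H = f²/(N·c) + f for N: N = f² / ((H − f)·c).
N = 45² / ((2640 − 45) × 0.078) = 2025 / 202.4 ≈ 10.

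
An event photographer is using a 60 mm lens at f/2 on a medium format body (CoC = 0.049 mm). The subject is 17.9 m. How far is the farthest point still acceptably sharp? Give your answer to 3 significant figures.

34.8 m

Hyperfocal distance H = f²/(N·c) + f = 60²/(2 × 0.049) + 60 = 3600/0.098 + 60 ≈ 36794.7 mm ≈ 36.79 m.
Far limit Df = s·(H − f)/(H − s) = 17900 × (36794.7 − 60) / (36794.7 − 17900) = 17900 × 36734.7 / 18894.7 ≈ 34801 mm ≈ 34.8 m.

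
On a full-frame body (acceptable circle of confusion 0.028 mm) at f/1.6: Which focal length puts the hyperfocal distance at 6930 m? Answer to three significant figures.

From H = f²/(N·c) + f, with f ≪ H: f ≈ √(H·N·c) = √(6930000 × 1.6 × 0.028) = √310464 ≈ 557.2 mm.
The +f correction barely moves this — solving exactly, f² + N·c·f − N·c·H = 0 ⇒ f = (−N·c + √((N·c)² + 4·N·c·H))/2 = (−0.0448 + √1241856)/2 ≈ 557.17 mm, so f ≈ 557 mm.

557 mm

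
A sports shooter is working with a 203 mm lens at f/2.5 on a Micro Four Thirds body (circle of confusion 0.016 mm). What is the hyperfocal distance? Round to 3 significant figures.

Hyperfocal distance H = f²/(N·c) + f = 203²/(2.5 × 0.016) + 203 = 41209/0.04 + 203 ≈ 1030428.0 mm ≈ 1030 m.

1030 m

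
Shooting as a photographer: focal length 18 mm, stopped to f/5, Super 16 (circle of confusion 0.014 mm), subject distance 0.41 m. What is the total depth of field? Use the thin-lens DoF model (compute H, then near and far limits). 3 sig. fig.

Hyperfocal distance H = f²/(N·c) + f = 18²/(5 × 0.014) + 18 = 324/0.07 + 18 ≈ 4646.6 mm ≈ 4.647 m.
Near limit Dn = s·(H − f)/(H + s − 2f) = 410 × (4646.6 − 18) / (4646.6 + 410 − 2 × 18) = 410 × 4628.6 / 5020.6 ≈ 377.988 mm.
Far limit Df = s·(H − f)/(H − s) = 410 × (4646.6 − 18) / (4646.6 − 410) = 410 × 4628.6 / 4236.6 ≈ 447.936 mm.
Depth of field = Df − Dn = 447.936 − 377.988 ≈ 69.948 mm.

69.9 mm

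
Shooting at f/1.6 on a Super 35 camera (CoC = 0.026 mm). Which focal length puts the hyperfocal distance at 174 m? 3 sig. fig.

From H = f²/(N·c) + f, with f ≪ H: f ≈ √(H·N·c) = √(174000 × 1.6 × 0.026) = √7238.4 ≈ 85.08 mm.
The +f correction barely moves this — solving exactly, f² + N·c·f − N·c·H = 0 ⇒ f = (−N·c + √((N·c)² + 4·N·c·H))/2 = (−0.0416 + √28954)/2 ≈ 85.058 mm, so f ≈ 85.1 mm.

85.1 mm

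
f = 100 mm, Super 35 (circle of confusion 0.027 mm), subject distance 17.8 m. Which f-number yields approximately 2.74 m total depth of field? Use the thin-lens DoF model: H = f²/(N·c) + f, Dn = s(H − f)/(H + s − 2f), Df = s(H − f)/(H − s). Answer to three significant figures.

f/1.60

Write h = H − f = f²/(N·c). The thin-lens limits are Dn = s·h/(h + (s−f)) and Df = s·h/(h − (s−f)), so DoF = Df − Dn = 2·s·(s−f)·h / (h² − (s−f)²).
That is a quadratic in h: DoF·h² − 2·s·(s−f)·h − DoF·(s−f)² = 0 ⇒ h = (s−f)·(s + √(s² + DoF²)) / DoF = 17700 × (17800 + √(17800² + 2740²)) / 2740 = 17700 × (17800 + 18009.7) / 2740 ≈ 231325 mm.
Then N = f²/(c·h) = 100² / (0.027 × 231325) = 10000 / 6245.8 ≈ 1.60.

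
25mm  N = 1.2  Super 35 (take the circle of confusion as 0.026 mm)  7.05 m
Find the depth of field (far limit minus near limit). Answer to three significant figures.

Hyperfocal distance H = f²/(N·c) + f = 25²/(1.2 × 0.026) + 25 = 625/0.0312 + 25 ≈ 20057.1 mm ≈ 20.06 m.
Near limit Dn = s·(H − f)/(H + s − 2f) = 7050 × (20057.1 − 25) / (20057.1 + 7050 − 2 × 25) = 7050 × 20032.1 / 27057.1 ≈ 5219.6 mm.
Far limit Df = s·(H − f)/(H − s) = 7050 × (20057.1 − 25) / (20057.1 − 7050) = 7050 × 20032.1 / 13007.1 ≈ 10857.6 mm.
Depth of field = Df − Dn = 10857.6 − 5219.6 ≈ 5638.0 mm ≈ 5.64 m.

5.64 m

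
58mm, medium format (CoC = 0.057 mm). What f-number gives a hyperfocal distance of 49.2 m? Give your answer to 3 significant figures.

f/1.20

Rearrange H = f²/(N·c) + f for N: N = f² / ((H − f)·c).
N = 58² / ((49200 − 58) × 0.057) = 3364 / 2801 ≈ 1.20.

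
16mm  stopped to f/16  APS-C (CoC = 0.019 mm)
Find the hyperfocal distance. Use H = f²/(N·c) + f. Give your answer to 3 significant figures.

0.858 m

Hyperfocal distance H = f²/(N·c) + f = 16²/(16 × 0.019) + 16 = 256/0.304 + 16 ≈ 858.1 mm ≈ 0.858 m.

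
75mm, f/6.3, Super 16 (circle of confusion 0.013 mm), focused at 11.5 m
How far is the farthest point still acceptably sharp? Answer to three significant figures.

Hyperfocal distance H = f²/(N·c) + f = 75²/(6.3 × 0.013) + 75 = 5625/0.0819 + 75 ≈ 68756.3 mm ≈ 68.76 m.
Far limit Df = s·(H − f)/(H − s) = 11500 × (68756.3 − 75) / (68756.3 − 11500) = 11500 × 68681.3 / 57256.3 ≈ 13795 mm ≈ 13.8 m.

13.8 m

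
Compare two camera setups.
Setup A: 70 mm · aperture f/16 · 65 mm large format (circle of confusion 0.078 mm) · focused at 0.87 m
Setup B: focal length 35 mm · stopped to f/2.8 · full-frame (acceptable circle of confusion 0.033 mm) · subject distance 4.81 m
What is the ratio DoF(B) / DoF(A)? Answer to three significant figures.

10.8

Setup A: H = 70²/(16×0.078) + 70 ≈ 3996.3 mm; DoF = Df − Dn = 1092.63 − 722.74 ≈ 369.89 mm.
Setup B: H = 35²/(2.8×0.033) + 35 ≈ 13292.6 mm; DoF = Df − Dn = 7517.6 − 3536.3 ≈ 3981.3 mm.
Ratio = 3981.3 / 369.89 ≈ 10.8.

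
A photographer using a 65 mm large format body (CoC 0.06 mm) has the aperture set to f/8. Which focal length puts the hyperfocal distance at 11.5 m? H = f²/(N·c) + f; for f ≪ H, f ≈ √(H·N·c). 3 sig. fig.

From H = f²/(N·c) + f, with f ≪ H: f ≈ √(H·N·c) = √(11500 × 8 × 0.06) = √5520.0 ≈ 74.30 mm.
Exact: f² + N·c·f − N·c·H = 0 ⇒ f = (−N·c + √((N·c)² + 4·N·c·H))/2 = (−0.48 + √22080)/2 ≈ 74.057 mm ≈ 74.1 mm.

74.1 mm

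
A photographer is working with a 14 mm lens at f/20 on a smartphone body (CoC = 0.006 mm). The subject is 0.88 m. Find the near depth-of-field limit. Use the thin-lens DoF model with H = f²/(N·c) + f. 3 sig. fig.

Hyperfocal distance H = f²/(N·c) + f = 14²/(20 × 0.006) + 14 = 196/0.12 + 14 ≈ 1647.3 mm ≈ 1.647 m.
Near limit Dn = s·(H − f)/(H + s − 2f) = 880 × (1647.3 − 14) / (1647.3 + 880 − 2 × 14) = 880 × 1633.3 / 2499.3 ≈ 575.09 mm ≈ 0.575 m.

0.575 m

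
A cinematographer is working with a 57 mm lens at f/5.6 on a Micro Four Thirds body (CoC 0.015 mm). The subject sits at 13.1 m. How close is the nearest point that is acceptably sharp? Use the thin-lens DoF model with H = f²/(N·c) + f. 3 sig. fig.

9.80 m

Hyperfocal distance H = f²/(N·c) + f = 57²/(5.6 × 0.015) + 57 = 3249/0.084 + 57 ≈ 38735.6 mm ≈ 38.74 m.
Near limit Dn = s·(H − f)/(H + s − 2f) = 13100 × (38735.6 − 57) / (38735.6 + 13100 − 2 × 57) = 13100 × 38678.6 / 51721.6 ≈ 9796.5 mm ≈ 9.80 m.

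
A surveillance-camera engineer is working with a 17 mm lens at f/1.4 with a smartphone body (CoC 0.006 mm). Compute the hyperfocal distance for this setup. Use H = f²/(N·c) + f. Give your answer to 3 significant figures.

Hyperfocal distance H = f²/(N·c) + f = 17²/(1.4 × 0.006) + 17 = 289/0.0084 + 17 ≈ 34421.8 mm ≈ 34.4 m.

34.4 m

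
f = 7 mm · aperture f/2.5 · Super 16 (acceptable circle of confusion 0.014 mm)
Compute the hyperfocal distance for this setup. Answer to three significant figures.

1.41 m

Hyperfocal distance H = f²/(N·c) + f = 7²/(2.5 × 0.014) + 7 = 49/0.035 + 7 ≈ 1407.0 mm ≈ 1.41 m.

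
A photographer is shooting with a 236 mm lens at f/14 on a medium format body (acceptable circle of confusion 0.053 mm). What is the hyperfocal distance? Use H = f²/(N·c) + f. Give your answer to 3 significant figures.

Hyperfocal distance H = f²/(N·c) + f = 236²/(14 × 0.053) + 236 = 55696/0.742 + 236 ≈ 75298.0 mm ≈ 75.3 m.

75.3 m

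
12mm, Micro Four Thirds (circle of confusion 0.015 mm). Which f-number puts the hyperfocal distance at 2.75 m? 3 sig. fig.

f/3.51

Rearrange H = f²/(N·c) + f for N: N = f² / ((H − f)·c).
N = 12² / ((2750 − 12) × 0.015) = 144 / 41.07 ≈ 3.51.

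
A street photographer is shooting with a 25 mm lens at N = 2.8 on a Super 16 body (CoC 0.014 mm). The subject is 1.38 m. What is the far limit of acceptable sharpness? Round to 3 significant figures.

1.51 m

Hyperfocal distance H = f²/(N·c) + f = 25²/(2.8 × 0.014) + 25 = 625/0.0392 + 25 ≈ 15968.9 mm ≈ 15.97 m.
Far limit Df = s·(H − f)/(H − s) = 1380 × (15968.9 − 25) / (15968.9 − 1380) = 1380 × 15943.9 / 14588.9 ≈ 1508.2 mm ≈ 1.51 m.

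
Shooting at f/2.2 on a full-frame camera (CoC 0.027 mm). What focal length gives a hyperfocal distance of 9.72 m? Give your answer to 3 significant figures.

24.0 mm

From H = f²/(N·c) + f, with f ≪ H: f ≈ √(H·N·c) = √(9720 × 2.2 × 0.027) = √577.37 ≈ 24.03 mm.
The +f correction barely moves this — solving exactly, f² + N·c·f − N·c·H = 0 ⇒ f = (−N·c + √((N·c)² + 4·N·c·H))/2 = (−0.0594 + √2309.5)/2 ≈ 23.999 mm, so f ≈ 24.0 mm.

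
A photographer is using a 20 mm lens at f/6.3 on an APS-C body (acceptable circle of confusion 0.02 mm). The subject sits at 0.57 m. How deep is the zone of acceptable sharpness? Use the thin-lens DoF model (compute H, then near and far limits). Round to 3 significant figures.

Hyperfocal distance H = f²/(N·c) + f = 20²/(6.3 × 0.02) + 20 = 400/0.126 + 20 ≈ 3194.6 mm ≈ 3.195 m.
Near limit Dn = s·(H − f)/(H + s − 2f) = 570 × (3194.6 − 20) / (3194.6 + 570 − 2 × 20) = 570 × 3174.6 / 3724.6 ≈ 485.83 mm.
Far limit Df = s·(H − f)/(H − s) = 570 × (3194.6 − 20) / (3194.6 − 570) = 570 × 3174.6 / 2624.6 ≈ 689.45 mm.
Depth of field = Df − Dn = 689.45 − 485.83 ≈ 203.62 mm.

204 mm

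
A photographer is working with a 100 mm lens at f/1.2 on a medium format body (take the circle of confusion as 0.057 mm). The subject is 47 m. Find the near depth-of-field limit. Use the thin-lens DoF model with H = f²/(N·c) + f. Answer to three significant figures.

35.6 m

Hyperfocal distance H = f²/(N·c) + f = 100²/(1.2 × 0.057) + 100 = 10000/0.0684 + 100 ≈ 146298.8 mm ≈ 146.3 m.
Near limit Dn = s·(H − f)/(H + s − 2f) = 47000 × (146298.8 − 100) / (146298.8 + 47000 − 2 × 100) = 47000 × 146198.8 / 193098.8 ≈ 35585 mm ≈ 35.6 m.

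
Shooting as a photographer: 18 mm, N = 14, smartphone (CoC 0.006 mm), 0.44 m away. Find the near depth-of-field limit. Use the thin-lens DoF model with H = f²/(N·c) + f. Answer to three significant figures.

Hyperfocal distance H = f²/(N·c) + f = 18²/(14 × 0.006) + 18 = 324/0.084 + 18 ≈ 3875.1 mm ≈ 3.875 m.
Near limit Dn = s·(H − f)/(H + s − 2f) = 440 × (3875.1 − 18) / (3875.1 + 440 − 2 × 18) = 440 × 3857.1 / 4279.1 ≈ 396.61 mm.

397 mm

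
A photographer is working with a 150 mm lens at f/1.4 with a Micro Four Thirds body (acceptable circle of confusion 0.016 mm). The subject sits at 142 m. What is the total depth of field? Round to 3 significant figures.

Hyperfocal distance H = f²/(N·c) + f = 150²/(1.4 × 0.016) + 150 = 22500/0.0224 + 150 ≈ 1004614.3 mm ≈ 1005 m.
Near limit Dn = s·(H − f)/(H + s − 2f) = 142000 × (1004614.3 − 150) / (1004614.3 + 142000 − 2 × 150) = 142000 × 1004464.3 / 1146314.3 ≈ 124428 mm.
Far limit Df = s·(H − f)/(H − s) = 142000 × (1004614.3 − 150) / (1004614.3 − 142000) = 142000 × 1004464.3 / 862614.3 ≈ 165351 mm.
Depth of field = Df − Dn = 165351 − 124428 ≈ 40923 mm ≈ 40.9 m.

40.9 m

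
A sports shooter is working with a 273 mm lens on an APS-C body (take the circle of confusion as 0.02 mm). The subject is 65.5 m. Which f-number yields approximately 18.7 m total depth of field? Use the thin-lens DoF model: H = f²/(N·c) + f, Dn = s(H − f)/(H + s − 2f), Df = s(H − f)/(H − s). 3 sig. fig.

f/8

Write h = H − f = f²/(N·c). The thin-lens limits are Dn = s·h/(h + (s−f)) and Df = s·h/(h − (s−f)), so DoF = Df − Dn = 2·s·(s−f)·h / (h² − (s−f)²).
That is a quadratic in h: DoF·h² − 2·s·(s−f)·h − DoF·(s−f)² = 0 ⇒ h = (s−f)·(s + √(s² + DoF²)) / DoF = 65227 × (65500 + √(65500² + 18700²)) / 18700 = 65227 × (65500 + 68117.1) / 18700 ≈ 466066 mm.
Then N = f²/(c·h) = 273² / (0.02 × 466066) = 74529 / 9321.3 ≈ 8.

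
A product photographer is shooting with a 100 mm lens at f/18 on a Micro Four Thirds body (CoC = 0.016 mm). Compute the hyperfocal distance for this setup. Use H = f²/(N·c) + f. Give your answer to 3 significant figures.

34.8 m

Hyperfocal distance H = f²/(N·c) + f = 100²/(18 × 0.016) + 100 = 10000/0.288 + 100 ≈ 34822.2 mm ≈ 34.8 m.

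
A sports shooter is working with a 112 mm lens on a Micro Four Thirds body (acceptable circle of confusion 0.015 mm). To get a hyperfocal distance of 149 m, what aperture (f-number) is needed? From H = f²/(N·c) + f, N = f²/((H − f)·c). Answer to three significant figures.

f/5.62

Rearrange H = f²/(N·c) + f for N: N = f² / ((H − f)·c).
N = 112² / ((149000 − 112) × 0.015) = 12544 / 2233 ≈ 5.62.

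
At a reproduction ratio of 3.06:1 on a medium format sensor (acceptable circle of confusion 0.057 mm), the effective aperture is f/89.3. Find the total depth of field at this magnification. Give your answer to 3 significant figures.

1.09 mm

At magnification m, DoF ≈ 2·N_eff·c/m² = 2 × 89.3 × 0.057 / 3.06² = 10.18 / 9.364 ≈ 1.09 mm.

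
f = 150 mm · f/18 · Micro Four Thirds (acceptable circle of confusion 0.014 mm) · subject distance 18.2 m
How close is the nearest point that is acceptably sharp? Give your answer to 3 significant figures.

15.1 m

Hyperfocal distance H = f²/(N·c) + f = 150²/(18 × 0.014) + 150 = 22500/0.252 + 150 ≈ 89435.7 mm ≈ 89.44 m.
Near limit Dn = s·(H − f)/(H + s − 2f) = 18200 × (89435.7 − 150) / (89435.7 + 18200 − 2 × 150) = 18200 × 89285.7 / 107335.7 ≈ 15139 mm ≈ 15.1 m.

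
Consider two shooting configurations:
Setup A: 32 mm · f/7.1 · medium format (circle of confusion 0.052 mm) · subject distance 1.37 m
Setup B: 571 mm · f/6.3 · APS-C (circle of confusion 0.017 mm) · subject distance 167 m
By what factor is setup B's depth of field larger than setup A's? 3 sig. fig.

10.6

Setup A: H = 32²/(7.1×0.052) + 32 ≈ 2805.6 mm; DoF = Df − Dn = 2646.9 − 924.2 ≈ 1722.7 mm.
Setup B: H = 571²/(6.3×0.017) + 571 ≈ 3044838.0 mm; DoF = Df − Dn = 176658 − 158343 ≈ 18315 mm.
Ratio = 18315 / 1722.7 ≈ 10.6.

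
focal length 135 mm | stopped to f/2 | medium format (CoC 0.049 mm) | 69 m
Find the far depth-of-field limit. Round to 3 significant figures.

Hyperfocal distance H = f²/(N·c) + f = 135²/(2 × 0.049) + 135 = 18225/0.098 + 135 ≈ 186104.4 mm ≈ 186.1 m.
Far limit Df = s·(H − f)/(H − s) = 69000 × (186104.4 − 135) / (186104.4 − 69000) = 69000 × 185969.4 / 117104.4 ≈ 109576 mm ≈ 110 m.

110 m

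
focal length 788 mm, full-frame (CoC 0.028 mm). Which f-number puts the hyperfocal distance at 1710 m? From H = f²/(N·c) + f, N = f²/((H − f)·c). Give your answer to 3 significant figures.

Rearrange H = f²/(N·c) + f for N: N = f² / ((H − f)·c).
N = 788² / ((1710000 − 788) × 0.028) = 620944 / 47858 ≈ 13.

f/13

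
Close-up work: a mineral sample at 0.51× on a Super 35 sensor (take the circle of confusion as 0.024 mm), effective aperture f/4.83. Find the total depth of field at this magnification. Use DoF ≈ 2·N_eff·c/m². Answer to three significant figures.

At magnification m, DoF ≈ 2·N_eff·c/m² = 2 × 4.83 × 0.024 / 0.51² = 0.2318 / 0.2601 ≈ 0.891 mm.

0.891 mm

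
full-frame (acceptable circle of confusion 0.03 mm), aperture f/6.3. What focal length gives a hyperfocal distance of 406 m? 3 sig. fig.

From H = f²/(N·c) + f, with f ≪ H: f ≈ √(H·N·c) = √(406000 × 6.3 × 0.03) = √76734 ≈ 277.0 mm.
The +f correction barely moves this — solving exactly, f² + N·c·f − N·c·H = 0 ⇒ f = (−N·c + √((N·c)² + 4·N·c·H))/2 = (−0.189 + √306936)/2 ≈ 276.91 mm, so f ≈ 277 mm.

277 mm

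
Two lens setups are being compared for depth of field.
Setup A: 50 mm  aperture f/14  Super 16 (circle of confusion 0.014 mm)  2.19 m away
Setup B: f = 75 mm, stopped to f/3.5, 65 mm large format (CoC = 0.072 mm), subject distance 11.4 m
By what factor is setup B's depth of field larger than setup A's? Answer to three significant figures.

Setup A: H = 50²/(14×0.014) + 50 ≈ 12805.1 mm; DoF = Df − Dn = 2631.50 − 1875.36 ≈ 756.14 mm.
Setup B: H = 75²/(3.5×0.072) + 75 ≈ 22396.4 mm; DoF = Df − Dn = 23141 − 7563 ≈ 15578 mm.
Ratio = 15578 / 756.14 ≈ 20.6.

20.6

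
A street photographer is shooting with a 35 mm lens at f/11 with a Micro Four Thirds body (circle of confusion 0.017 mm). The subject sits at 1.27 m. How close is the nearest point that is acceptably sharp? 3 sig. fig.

1.07 m

Hyperfocal distance H = f²/(N·c) + f = 35²/(11 × 0.017) + 35 = 1225/0.187 + 35 ≈ 6585.8 mm ≈ 6.586 m.
Near limit Dn = s·(H − f)/(H + s − 2f) = 1270 × (6585.8 − 35) / (6585.8 + 1270 − 2 × 35) = 1270 × 6550.8 / 7785.8 ≈ 1068.5 mm ≈ 1.07 m.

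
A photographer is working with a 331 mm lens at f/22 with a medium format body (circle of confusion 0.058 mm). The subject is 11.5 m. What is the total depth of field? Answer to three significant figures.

Hyperfocal distance H = f²/(N·c) + f = 331²/(22 × 0.058) + 331 = 109561/1.276 + 331 ≈ 86193.9 mm ≈ 86.19 m.
Near limit Dn = s·(H − f)/(H + s − 2f) = 11500 × (86193.9 − 331) / (86193.9 + 11500 − 2 × 331) = 11500 × 85862.9 / 97031.9 ≈ 10176.3 mm.
Far limit Df = s·(H − f)/(H − s) = 11500 × (86193.9 − 331) / (86193.9 − 11500) = 11500 × 85862.9 / 74693.9 ≈ 13219.6 mm.
Depth of field = Df − Dn = 13219.6 − 10176.3 ≈ 3043.3 mm ≈ 3.04 m.

3.04 m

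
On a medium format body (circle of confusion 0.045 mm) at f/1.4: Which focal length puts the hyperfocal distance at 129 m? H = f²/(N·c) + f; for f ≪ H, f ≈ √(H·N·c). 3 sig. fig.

From H = f²/(N·c) + f, with f ≪ H: f ≈ √(H·N·c) = √(129000 × 1.4 × 0.045) = √8127.0 ≈ 90.15 mm.
Exact: f² + N·c·f − N·c·H = 0 ⇒ f = (−N·c + √((N·c)² + 4·N·c·H))/2 = (−0.063 + √32508)/2 ≈ 90.118 mm ≈ 90.1 mm.

90.1 mm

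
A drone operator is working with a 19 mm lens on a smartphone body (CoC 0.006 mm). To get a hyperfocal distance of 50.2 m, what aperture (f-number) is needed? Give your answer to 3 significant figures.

f/1.20

Rearrange H = f²/(N·c) + f for N: N = f² / ((H − f)·c).
N = 19² / ((50200 − 19) × 0.006) = 361 / 301.1 ≈ 1.20.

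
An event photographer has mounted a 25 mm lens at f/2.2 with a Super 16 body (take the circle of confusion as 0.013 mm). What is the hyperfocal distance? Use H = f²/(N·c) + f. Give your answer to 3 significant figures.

Hyperfocal distance H = f²/(N·c) + f = 25²/(2.2 × 0.013) + 25 = 625/0.0286 + 25 ≈ 21878.1 mm ≈ 21.9 m.

21.9 m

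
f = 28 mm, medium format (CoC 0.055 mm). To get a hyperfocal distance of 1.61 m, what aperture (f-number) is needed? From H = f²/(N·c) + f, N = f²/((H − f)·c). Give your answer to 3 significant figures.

f/9.01

Rearrange H = f²/(N·c) + f for N: N = f² / ((H − f)·c).
N = 28² / ((1610 − 28) × 0.055) = 784 / 87.01 ≈ 9.01.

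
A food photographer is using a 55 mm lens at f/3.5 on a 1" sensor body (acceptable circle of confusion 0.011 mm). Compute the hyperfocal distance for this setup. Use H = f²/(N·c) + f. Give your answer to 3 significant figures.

Hyperfocal distance H = f²/(N·c) + f = 55²/(3.5 × 0.011) + 55 = 3025/0.0385 + 55 ≈ 78626.4 mm ≈ 78.6 m.

78.6 m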